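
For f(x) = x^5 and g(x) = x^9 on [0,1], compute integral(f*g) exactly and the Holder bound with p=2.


Step 1: Exact integral of f*g = integral(x^14, 0, 1) = 1/15
     = 0.066667
Step 2: Holder bound with p=2, q=2:
  ||f||_p = (integral x^10 dx)^(1/2) = (1/11)^(1/2) = 0.301511
  ||g||_q = (integral x^18 dx)^(1/2) = (1/19)^(1/2) = 0.229416
Step 3: Holder bound = ||f||_p * ||g||_q = 0.301511 * 0.229416 = 0.069171
Verification: 0.066667 <= 0.069171 (Holder holds)


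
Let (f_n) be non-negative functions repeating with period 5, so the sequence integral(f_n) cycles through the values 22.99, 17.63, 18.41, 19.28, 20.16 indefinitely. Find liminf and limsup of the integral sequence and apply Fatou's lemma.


The sequence (integral(f_n)) is periodic with period 5, repeating the values 22.99, 17.63, 18.41, 19.28, 20.16 indefinitely.
Step 1: For a periodic sequence, every tail (a_m, a_(m+1), ...) contains all 5 period values infinitely often.
Step 2: Hence inf of every tail = min of the period values = min(22.99, 17.63, 18.41, 19.28, 20.16) = 17.63.
        liminf_n integral(f_n) = sup over m of (inf of tail from m) = 17.63.
Step 3: Similarly sup of every tail = max of the period values = 22.99.
        limsup_n integral(f_n) = 22.99.
Step 4: Fatou's lemma: integral(liminf_n f_n) <= liminf_n integral(f_n) = 17.63.
        So the integral of the pointwise liminf is at most 17.63.


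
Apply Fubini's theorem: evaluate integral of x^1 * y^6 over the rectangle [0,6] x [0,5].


By Fubini's theorem, the double integral factors as a product of single integrals:
Step 1: integral_0^6 x^1 dx = [x^2/2] from 0 to 6
     = 6^2/2 = 18
Step 2: integral_0^5 y^6 dy = [y^7/7] from 0 to 5
     = 5^7/7 = 11160.714286
Step 3: Double integral = 18 * 11160.714286 = 200892.857143


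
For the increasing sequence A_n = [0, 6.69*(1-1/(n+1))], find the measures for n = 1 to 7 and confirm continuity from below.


By continuity of measure from below: if A_n increases to A, then m(A_n) -> m(A).
Here A = [0, 6.69], so m(A) = 6.69
Step 1: a_1 = 6.69*(1 - 1/2) = 3.345, m(A_1) = 3.345
Step 2: a_2 = 6.69*(1 - 1/3) = 4.46, m(A_2) = 4.46
Step 3: a_3 = 6.69*(1 - 1/4) = 5.0175, m(A_3) = 5.0175
Step 4: a_4 = 6.69*(1 - 1/5) = 5.352, m(A_4) = 5.352
Step 5: a_5 = 6.69*(1 - 1/6) = 5.575, m(A_5) = 5.575
Step 6: a_6 = 6.69*(1 - 1/7) = 5.7343, m(A_6) = 5.7343
Step 7: a_7 = 6.69*(1 - 1/8) = 5.8538, m(A_7) = 5.8538
Limit: m(A_n) -> m([0,6.69]) = 6.69


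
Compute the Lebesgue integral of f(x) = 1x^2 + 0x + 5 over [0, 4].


The Lebesgue integral of a Riemann-integrable function agrees with the Riemann integral.
Antiderivative F(x) = (1/3)x^3 + (0/2)x^2 + 5x
F(4) = (1/3)*4^3 + (0/2)*4^2 + 5*4
     = (1/3)*64 + (0/2)*16 + 5*4
     = 21.333333 + 0.0 + 20
     = 41.333333
F(0) = 0.0
Integral = F(4) - F(0) = 41.333333 - 0.0 = 41.333333


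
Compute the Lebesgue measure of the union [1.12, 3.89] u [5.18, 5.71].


For pairwise disjoint intervals, m(union) = sum of lengths.
= (3.89 - 1.12) + (5.71 - 5.18)
= 2.77 + 0.53
= 3.3


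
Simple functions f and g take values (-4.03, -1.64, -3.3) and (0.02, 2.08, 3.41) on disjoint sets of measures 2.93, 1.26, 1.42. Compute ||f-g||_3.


Step 1: Compute differences f_i - g_i:
  -4.03 - 0.02 = -4.05
  -1.64 - 2.08 = -3.72
  -3.3 - 3.41 = -6.71
Step 2: Compute |diff|^3 * measure for each set:
  |-4.05|^3 * 2.93 = 66.430125 * 2.93 = 194.640266
  |-3.72|^3 * 1.26 = 51.478848 * 1.26 = 64.863348
  |-6.71|^3 * 1.42 = 302.111711 * 1.42 = 428.99863
Step 3: Sum = 688.502244
Step 4: ||f-g||_3 = (688.502244)^(1/3) = 8.830158


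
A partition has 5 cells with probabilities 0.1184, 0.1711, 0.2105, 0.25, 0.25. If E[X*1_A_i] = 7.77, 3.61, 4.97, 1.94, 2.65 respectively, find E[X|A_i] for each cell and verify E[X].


For each cell A_i: E[X|A_i] = E[X*1_A_i] / P(A_i)
Step 1: E[X|A_1] = 7.77 / 0.1184 = 65.625
Step 2: E[X|A_2] = 3.61 / 0.1711 = 21.098773
Step 3: E[X|A_3] = 4.97 / 0.2105 = 23.610451
Step 4: E[X|A_4] = 1.94 / 0.25 = 7.76
Step 5: E[X|A_5] = 2.65 / 0.25 = 10.6
Verification: E[X] = sum E[X*1_A_i] = 7.77 + 3.61 + 4.97 + 1.94 + 2.65 = 20.94


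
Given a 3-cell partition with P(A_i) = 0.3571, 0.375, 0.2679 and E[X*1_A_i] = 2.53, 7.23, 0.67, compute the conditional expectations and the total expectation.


For each cell A_i: E[X|A_i] = E[X*1_A_i] / P(A_i)
Step 1: E[X|A_1] = 2.53 / 0.3571 = 7.08485
Step 2: E[X|A_2] = 7.23 / 0.375 = 19.28
Step 3: E[X|A_3] = 0.67 / 0.2679 = 2.500933
Verification: E[X] = sum E[X*1_A_i] = 2.53 + 7.23 + 0.67 = 10.43


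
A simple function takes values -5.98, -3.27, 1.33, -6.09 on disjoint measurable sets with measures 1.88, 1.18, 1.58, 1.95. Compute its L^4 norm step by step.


Step 1: Compute |f_i|^4 for each value:
  |-5.98|^4 = 1278.806208
  |-3.27|^4 = 114.33811
  |1.33|^4 = 3.129007
  |-6.09|^4 = 1375.527162
Step 2: Multiply by measures and sum:
  1278.806208 * 1.88 = 2404.155671
  114.33811 * 1.18 = 134.91897
  3.129007 * 1.58 = 4.943831
  1375.527162 * 1.95 = 2682.277965
Sum = 2404.155671 + 134.91897 + 4.943831 + 2682.277965 = 5226.296438
Step 3: Take the p-th root:
||f||_4 = (5226.296438)^(1/4) = 8.502537


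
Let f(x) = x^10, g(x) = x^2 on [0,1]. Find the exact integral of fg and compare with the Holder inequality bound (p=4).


Step 1: Exact integral of f*g = integral(x^12, 0, 1) = 1/13
     = 0.076923
Step 2: Holder bound with p=4, q=1.333333:
  ||f||_p = (integral x^40 dx)^(1/4) = (1/41)^(1/4) = 0.395188
  ||g||_q = (integral x^2.666667 dx)^(1/1.333333) = (1/3.666667)^(1/1.333333) = 0.377395
Step 3: Holder bound = ||f||_p * ||g||_q = 0.395188 * 0.377395 = 0.149142
Verification: 0.076923 <= 0.149142 (Holder holds)


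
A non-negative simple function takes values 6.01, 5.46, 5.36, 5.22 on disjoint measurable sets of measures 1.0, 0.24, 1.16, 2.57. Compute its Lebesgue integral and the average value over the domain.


Step 1: Integral = sum(value_i * measure_i)
= 6.01*1.0 + 5.46*0.24 + 5.36*1.16 + 5.22*2.57
= 6.01 + 1.3104 + 6.2176 + 13.4154
= 26.9534
Step 2: Total measure of domain = 1.0 + 0.24 + 1.16 + 2.57 = 4.97
Step 3: Average value = 26.9534 / 4.97 = 5.423219


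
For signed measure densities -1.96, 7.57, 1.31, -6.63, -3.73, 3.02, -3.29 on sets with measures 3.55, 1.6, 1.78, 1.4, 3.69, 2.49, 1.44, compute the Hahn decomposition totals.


Step 1: Compute signed measure on each set:
  Set 1: -1.96 * 3.55 = -6.958
  Set 2: 7.57 * 1.6 = 12.112
  Set 3: 1.31 * 1.78 = 2.3318
  Set 4: -6.63 * 1.4 = -9.282
  Set 5: -3.73 * 3.69 = -13.7637
  Set 6: 3.02 * 2.49 = 7.5198
  Set 7: -3.29 * 1.44 = -4.7376
Step 2: Total signed measure = (-6.958) + (12.112) + (2.3318) + (-9.282) + (-13.7637) + (7.5198) + (-4.7376)
     = -12.7777
Step 3: Positive part mu+(X) = sum of positive contributions = 21.9636
Step 4: Negative part mu-(X) = |sum of negative contributions| = 34.7413


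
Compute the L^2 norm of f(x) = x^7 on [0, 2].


Step 1: ||f||_2 = (integral_0^2 |x^7|^2 dx)^(1/2)
     = (integral_0^2 x^14 dx)^(1/2)
Step 2: integral_0^2 x^14 dx = [x^15/(15)] from 0 to 2 = 2^15/15
     = 32768/15 = 2184.533333
Step 3: ||f||_2 = (2184.533333)^(1/2) = 46.738992


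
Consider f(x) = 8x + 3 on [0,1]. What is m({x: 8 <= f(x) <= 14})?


f^(-1)([8, 14]) = {x : 8 <= 8x + 3 <= 14}
Solving: (8 - 3)/8 <= x <= (14 - 3)/8
= [0.625, 1.375]
Intersecting with [0,1]: [0.625, 1]
Measure = 1 - 0.625 = 0.375


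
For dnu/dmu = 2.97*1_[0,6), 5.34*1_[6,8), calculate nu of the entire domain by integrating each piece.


Integrate each piece of the Radon-Nikodym derivative:
Step 1: integral_0^6 2.97 dx = 2.97*(6-0) = 2.97*6 = 17.82
Step 2: integral_6^8 5.34 dx = 5.34*(8-6) = 5.34*2 = 10.68
Total: 17.82 + 10.68 = 28.5


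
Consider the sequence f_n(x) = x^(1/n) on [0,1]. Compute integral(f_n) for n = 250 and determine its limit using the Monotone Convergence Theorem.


At n = 250: f_250(x) = x^(1/250).
Step 1: integral(x^(1/250), 0, 1) = [x^(1/250+1) / (1/250+1)] from 0 to 1
     = 1 / (1/250 + 1) = 1 / ((250+1)/250) = 250/(250+1)
     = 250/251 = 0.996016
Step 2: As n -> infinity, f_n(x) = x^(1/n) -> 1 for x in (0,1], and f_n is increasing in n.
By MCT, lim_n integral(f_n) = integral(lim_n f_n) = integral(1, 0, 1) = 1.
Step 3: Verify convergence: 250/251 = 0.996016 -> 1


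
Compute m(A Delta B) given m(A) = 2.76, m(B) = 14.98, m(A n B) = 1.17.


m(A Delta B) = m(A) + m(B) - 2*m(A n B)
= 2.76 + 14.98 - 2*1.17
= 2.76 + 14.98 - 2.34
= 15.4


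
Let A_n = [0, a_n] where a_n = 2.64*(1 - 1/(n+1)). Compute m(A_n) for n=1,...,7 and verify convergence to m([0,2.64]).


By continuity of measure from below: if A_n increases to A, then m(A_n) -> m(A).
Here A = [0, 2.64], so m(A) = 2.64
Step 1: a_1 = 2.64*(1 - 1/2) = 1.32, m(A_1) = 1.32
Step 2: a_2 = 2.64*(1 - 1/3) = 1.76, m(A_2) = 1.76
Step 3: a_3 = 2.64*(1 - 1/4) = 1.98, m(A_3) = 1.98
Step 4: a_4 = 2.64*(1 - 1/5) = 2.112, m(A_4) = 2.112
Step 5: a_5 = 2.64*(1 - 1/6) = 2.2, m(A_5) = 2.2
Step 6: a_6 = 2.64*(1 - 1/7) = 2.2629, m(A_6) = 2.2629
Step 7: a_7 = 2.64*(1 - 1/8) = 2.31, m(A_7) = 2.31
Limit: m(A_n) -> m([0,2.64]) = 2.64


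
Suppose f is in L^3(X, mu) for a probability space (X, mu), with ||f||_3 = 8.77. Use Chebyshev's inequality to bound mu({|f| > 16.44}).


Chebyshev/Markov inequality: mu(|f| > eps) <= (||f||_p / eps)^p
Step 1: ||f||_3 / eps = 8.77 / 16.44 = 0.533455
Step 2: Raise to power p = 3:
  (0.533455)^3 = 0.151808
Step 3: Therefore mu(|f| > 16.44) <= 0.151808


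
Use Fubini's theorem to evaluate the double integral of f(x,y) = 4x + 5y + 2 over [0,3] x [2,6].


By Fubini, integrate in x first, then y.
Step 1: Fix y, integrate over x in [0,3]:
  integral(4x + 5y + 2, x=0..3)
  = 4*(3^2 - 0^2)/2 + (5y + 2)*(3 - 0)
  = 18 + (5y + 2)*3
  = 18 + 15y + 6
  = 24 + 15y
Step 2: Integrate over y in [2,6]:
  integral(24 + 15y, y=2..6)
  = 24*4 + 15*(6^2 - 2^2)/2
  = 96 + 240
  = 336


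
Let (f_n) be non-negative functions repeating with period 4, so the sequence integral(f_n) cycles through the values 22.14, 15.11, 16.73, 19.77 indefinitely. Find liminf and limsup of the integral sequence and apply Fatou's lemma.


The sequence (integral(f_n)) is periodic with period 4, repeating the values 22.14, 15.11, 16.73, 19.77 indefinitely.
Step 1: For a periodic sequence, every tail (a_m, a_(m+1), ...) contains all 4 period values infinitely often.
Step 2: Hence inf of every tail = min of the period values = min(22.14, 15.11, 16.73, 19.77) = 15.11.
        liminf_n integral(f_n) = sup over m of (inf of tail from m) = 15.11.
Step 3: Similarly sup of every tail = max of the period values = 22.14.
        limsup_n integral(f_n) = 22.14.
Step 4: Fatou's lemma: integral(liminf_n f_n) <= liminf_n integral(f_n) = 15.11.
        So the integral of the pointwise liminf is at most 15.11.


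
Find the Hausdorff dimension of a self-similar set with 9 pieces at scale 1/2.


For a self-similar set with N copies scaled by 1/r:
dim_H = log(N)/log(r) = log(9)/log(2)
= 2.197225/0.693147
= 3.169925


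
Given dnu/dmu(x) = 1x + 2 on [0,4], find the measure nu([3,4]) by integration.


nu(A) = integral_A (dnu/dmu) dmu = integral_3^4 (1x + 2) dx
Step 1: Antiderivative F(x) = (1/2)x^2 + 2x
Step 2: F(4) = (1/2)*4^2 + 2*4 = 8 + 8 = 16
Step 3: F(3) = (1/2)*3^2 + 2*3 = 4.5 + 6 = 10.5
Step 4: nu([3,4]) = F(4) - F(3) = 16 - 10.5 = 5.5


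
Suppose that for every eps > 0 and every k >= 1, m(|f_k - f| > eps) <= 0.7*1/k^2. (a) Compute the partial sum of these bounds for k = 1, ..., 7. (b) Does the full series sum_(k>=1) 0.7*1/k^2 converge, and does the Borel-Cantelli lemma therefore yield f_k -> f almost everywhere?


Step 1: List the terms 0.7*1/k^2 for k = 1 to 7:
  k=1: 0.7
  k=2: 0.175
  k=3: 0.077778
  k=4: 0.04375
  k=5: 0.028
  k=6: 0.019444
  k=7: 0.014286
Step 2: Partial sum = 0.7 + 0.175 + 0.077778 + 0.04375 + 0.028 + 0.019444 + 0.014286
     = 1.058258
Step 3: The full series sum_(k>=1) 0.7*1/k^2 converges (p-series with p = 2 > 1; a constant multiple of a convergent series converges).
Step 4: Fix eps > 0. Since sum_k m(|f_k - f| > eps) < infinity, the Borel-Cantelli lemma gives
        m(limsup_k {|f_k - f| > eps}) = 0, i.e. for a.e. x, |f_k(x) - f(x)| <= eps for all large k.
        Applying this with eps = 1/j for j = 1, 2, ... and intersecting the countably many full-measure sets,
        for a.e. x we get limsup_k |f_k(x) - f(x)| <= 1/j for every j, hence f_k -> f almost everywhere.
Conclusion: series converges; Borel-Cantelli yields f_k -> f a.e.


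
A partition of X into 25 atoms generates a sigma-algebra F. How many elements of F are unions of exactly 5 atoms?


Each element of F is a union of some subset of the 25 atoms.
Elements that are unions of exactly 5 atoms correspond to 5-element subsets of the 25 atoms.
Count = C(25, 5) = 25! / (5! * 20!) = 53130.


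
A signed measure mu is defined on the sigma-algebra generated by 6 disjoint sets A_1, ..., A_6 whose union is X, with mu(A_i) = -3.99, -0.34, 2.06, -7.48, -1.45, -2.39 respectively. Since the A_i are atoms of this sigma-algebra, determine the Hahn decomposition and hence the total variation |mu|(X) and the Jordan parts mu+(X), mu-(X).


Step 1: Every measurable set is a union of atoms (the cells / points), so a Hahn decomposition is
  obtained by grouping atoms by sign: P = union of atoms with mu > 0, N = union of the remaining atoms.
  Atoms in P (indices): 3;  atoms in N (indices): 1, 2, 4, 5, 6
  Positive values: 2.06
  Negative values: -3.99, -0.34, -7.48, -1.45, -2.39
Step 2: mu+(X) = mu(P) = sum of positive atom values = 2.06
Step 3: mu-(X) = -mu(N) = sum of |negative atom values| = 15.65
Step 4: |mu|(X) = mu+(X) + mu-(X) = 2.06 + 15.65 = 17.71


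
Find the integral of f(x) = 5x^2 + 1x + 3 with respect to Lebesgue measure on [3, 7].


The Lebesgue integral of a Riemann-integrable function agrees with the Riemann integral.
Antiderivative F(x) = (5/3)x^3 + (1/2)x^2 + 3x
F(7) = (5/3)*7^3 + (1/2)*7^2 + 3*7
     = (5/3)*343 + (1/2)*49 + 3*7
     = 571.666667 + 24.5 + 21
     = 617.166667
F(3) = 58.5
Integral = F(7) - F(3) = 617.166667 - 58.5 = 558.666667


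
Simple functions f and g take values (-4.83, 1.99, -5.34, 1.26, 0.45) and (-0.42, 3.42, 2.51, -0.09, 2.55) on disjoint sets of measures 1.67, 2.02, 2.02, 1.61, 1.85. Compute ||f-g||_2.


Step 1: Compute differences f_i - g_i:
  -4.83 - -0.42 = -4.41
  1.99 - 3.42 = -1.43
  -5.34 - 2.51 = -7.85
  1.26 - -0.09 = 1.35
  0.45 - 2.55 = -2.1
Step 2: Compute |diff|^2 * measure for each set:
  |-4.41|^2 * 1.67 = 19.4481 * 1.67 = 32.478327
  |-1.43|^2 * 2.02 = 2.0449 * 2.02 = 4.130698
  |-7.85|^2 * 2.02 = 61.6225 * 2.02 = 124.47745
  |1.35|^2 * 1.61 = 1.8225 * 1.61 = 2.934225
  |-2.1|^2 * 1.85 = 4.41 * 1.85 = 8.1585
Step 3: Sum = 172.1792
Step 4: ||f-g||_2 = (172.1792)^(1/2) = 13.121707


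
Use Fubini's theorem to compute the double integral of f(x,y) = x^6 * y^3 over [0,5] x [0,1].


By Fubini's theorem, the double integral factors as a product of single integrals:
Step 1: integral_0^5 x^6 dx = [x^7/7] from 0 to 5
     = 5^7/7 = 11160.714286
Step 2: integral_0^1 y^3 dy = [y^4/4] from 0 to 1
     = 1^4/4 = 0.25
Step 3: Double integral = 11160.714286 * 0.25 = 2790.178571


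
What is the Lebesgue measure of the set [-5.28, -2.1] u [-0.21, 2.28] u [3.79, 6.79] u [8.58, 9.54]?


For pairwise disjoint intervals, m(union) = sum of lengths.
= (-2.1 - -5.28) + (2.28 - -0.21) + (6.79 - 3.79) + (9.54 - 8.58)
= 3.18 + 2.49 + 3 + 0.96
= 9.63


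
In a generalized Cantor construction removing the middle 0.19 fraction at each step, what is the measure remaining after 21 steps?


Step 1: At each step, fraction remaining = 1 - 0.19 = 0.81
Step 2: After 21 steps, measure = (0.81)^21
Result = 0.011973


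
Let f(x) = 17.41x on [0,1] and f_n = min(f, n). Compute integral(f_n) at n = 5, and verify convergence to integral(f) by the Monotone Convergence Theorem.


f(x) = 17.41x on [0,1]; f_n(x) = min(17.41x, n). At n = 5:
Step 1: f(x) reaches 5 at x = 5/17.41 = 0.287191
Step 2: integral(f_5) = integral(17.41x, 0, 0.287191) + integral(5, 0.287191, 1)
       = 17.41*0.287191^2/2 + 5*(1 - 0.287191)
       = 0.717978 + 3.564044
       = 4.282022
Step 3: As n -> infinity, f_n increases to f, so by MCT integral(f_n) -> integral(f) = 17.41/2 = 8.705.
Convergence: integral(f_5) = 4.282022 -> 8.705 as n -> infinity


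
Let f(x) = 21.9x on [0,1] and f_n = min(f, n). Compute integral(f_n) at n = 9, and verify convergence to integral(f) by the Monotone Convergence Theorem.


f(x) = 21.9x on [0,1]; f_n(x) = min(21.9x, n). At n = 9:
Step 1: f(x) reaches 9 at x = 9/21.9 = 0.410959
Step 2: integral(f_9) = integral(21.9x, 0, 0.410959) + integral(9, 0.410959, 1)
       = 21.9*0.410959^2/2 + 9*(1 - 0.410959)
       = 1.849315 + 5.30137
       = 7.150685
Step 3: As n -> infinity, f_n increases to f, so by MCT integral(f_n) -> integral(f) = 21.9/2 = 10.95.
Convergence: integral(f_9) = 7.150685 -> 10.95 as n -> infinity


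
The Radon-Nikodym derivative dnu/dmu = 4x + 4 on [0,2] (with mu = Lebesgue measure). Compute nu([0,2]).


nu(A) = integral_A (dnu/dmu) dmu = integral_0^2 (4x + 4) dx
Step 1: Antiderivative F(x) = (4/2)x^2 + 4x
Step 2: F(2) = (4/2)*2^2 + 4*2 = 8 + 8 = 16
Step 3: F(0) = (4/2)*0^2 + 4*0 = 0.0 + 0 = 0.0
Step 4: nu([0,2]) = F(2) - F(0) = 16 - 0.0 = 16


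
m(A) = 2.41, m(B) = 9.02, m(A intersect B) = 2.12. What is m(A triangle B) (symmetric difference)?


m(A Delta B) = m(A) + m(B) - 2*m(A n B)
= 2.41 + 9.02 - 2*2.12
= 2.41 + 9.02 - 4.24
= 7.19


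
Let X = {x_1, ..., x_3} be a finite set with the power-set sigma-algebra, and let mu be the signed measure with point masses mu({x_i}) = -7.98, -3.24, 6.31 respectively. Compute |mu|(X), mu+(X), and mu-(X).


Step 1: Every measurable set is a union of atoms (the cells / points), so a Hahn decomposition is
  obtained by grouping atoms by sign: P = union of atoms with mu > 0, N = union of the remaining atoms.
  Atoms in P (indices): 3;  atoms in N (indices): 1, 2
  Positive values: 6.31
  Negative values: -7.98, -3.24
Step 2: mu+(X) = mu(P) = sum of positive atom values = 6.31
Step 3: mu-(X) = -mu(N) = sum of |negative atom values| = 11.22
Step 4: |mu|(X) = mu+(X) + mu-(X) = 6.31 + 11.22 = 17.53


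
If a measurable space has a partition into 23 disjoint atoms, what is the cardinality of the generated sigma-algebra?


Each element of the sigma-algebra is a union of some subset of the 23 atoms.
The number of such subsets is 2^23 = 8388608.


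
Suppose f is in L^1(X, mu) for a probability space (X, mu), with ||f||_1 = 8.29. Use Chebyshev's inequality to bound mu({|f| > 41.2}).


Chebyshev/Markov inequality: mu(|f| > eps) <= (||f||_p / eps)^p
Step 1: ||f||_1 / eps = 8.29 / 41.2 = 0.201214
Step 2: Raise to power p = 1:
  (0.201214)^1 = 0.201214
Step 3: Therefore mu(|f| > 41.2) <= 0.201214


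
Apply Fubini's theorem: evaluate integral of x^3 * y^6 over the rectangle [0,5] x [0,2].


By Fubini's theorem, the double integral factors as a product of single integrals:
Step 1: integral_0^5 x^3 dx = [x^4/4] from 0 to 5
     = 5^4/4 = 156.25
Step 2: integral_0^2 y^6 dy = [y^7/7] from 0 to 2
     = 2^7/7 = 18.285714
Step 3: Double integral = 156.25 * 18.285714 = 2857.142857


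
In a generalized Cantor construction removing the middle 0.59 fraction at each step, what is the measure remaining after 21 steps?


Step 1: At each step, fraction remaining = 1 - 0.59 = 0.41
Step 2: After 21 steps, measure = (0.41)^21
Result = 7.386879e-09


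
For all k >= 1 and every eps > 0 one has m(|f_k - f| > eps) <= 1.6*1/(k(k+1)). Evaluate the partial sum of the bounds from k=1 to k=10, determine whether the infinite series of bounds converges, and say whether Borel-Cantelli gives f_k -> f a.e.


Step 1: List the terms 1.6*1/(k(k+1)) for k = 1 to 10:
  k=1: 0.8
  k=2: 0.266667
  k=3: 0.133333
  k=4: 0.08
  k=5: 0.053333
  k=6: 0.038095
  k=7: 0.028571
  k=8: 0.022222
  k=9: 0.017778
  k=10: 0.014545
Step 2: Partial sum = 0.8 + 0.266667 + 0.133333 + 0.08 + 0.053333 + 0.038095 + 0.028571 + 0.022222 + 0.017778 + 0.014545
     = 1.454545
Step 3: The full series sum_(k>=1) 1.6*1/(k(k+1)) converges (telescoping series sum 1/(k(k+1)) = 1; a constant multiple of a convergent series converges).
Step 4: Fix eps > 0. Since sum_k m(|f_k - f| > eps) < infinity, the Borel-Cantelli lemma gives
        m(limsup_k {|f_k - f| > eps}) = 0, i.e. for a.e. x, |f_k(x) - f(x)| <= eps for all large k.
        Applying this with eps = 1/j for j = 1, 2, ... and intersecting the countably many full-measure sets,
        for a.e. x we get limsup_k |f_k(x) - f(x)| <= 1/j for every j, hence f_k -> f almost everywhere.
Conclusion: series converges; Borel-Cantelli yields f_k -> f a.e.


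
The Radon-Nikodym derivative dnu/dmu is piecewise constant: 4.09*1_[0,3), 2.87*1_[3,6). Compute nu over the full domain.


Integrate each piece of the Radon-Nikodym derivative:
Step 1: integral_0^3 4.09 dx = 4.09*(3-0) = 4.09*3 = 12.27
Step 2: integral_3^6 2.87 dx = 2.87*(6-3) = 2.87*3 = 8.61
Total: 12.27 + 8.61 = 20.88


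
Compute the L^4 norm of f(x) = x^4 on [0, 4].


Step 1: ||f||_4 = (integral_0^4 |x^4|^4 dx)^(1/4)
     = (integral_0^4 x^16 dx)^(1/4)
Step 2: integral_0^4 x^16 dx = [x^17/(17)] from 0 to 4 = 4^17/17
     = 17179869184/17 = 1.010581e+09
Step 3: ||f||_4 = (1.010581e+09)^(1/4) = 178.296465


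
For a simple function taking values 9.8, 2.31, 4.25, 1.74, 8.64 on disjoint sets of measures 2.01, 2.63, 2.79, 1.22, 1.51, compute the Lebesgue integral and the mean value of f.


Step 1: Integral = sum(value_i * measure_i)
= 9.8*2.01 + 2.31*2.63 + 4.25*2.79 + 1.74*1.22 + 8.64*1.51
= 19.698 + 6.0753 + 11.8575 + 2.1228 + 13.0464
= 52.8
Step 2: Total measure of domain = 2.01 + 2.63 + 2.79 + 1.22 + 1.51 = 10.16
Step 3: Average value = 52.8 / 10.16 = 5.19685


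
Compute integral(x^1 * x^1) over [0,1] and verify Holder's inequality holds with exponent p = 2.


Step 1: Exact integral of f*g = integral(x^2, 0, 1) = 1/3
     = 0.333333
Step 2: Holder bound with p=2, q=2:
  ||f||_p = (integral x^2 dx)^(1/2) = (1/3)^(1/2) = 0.57735
  ||g||_q = (integral x^2 dx)^(1/2) = (1/3)^(1/2) = 0.57735
Step 3: Holder bound = ||f||_p * ||g||_q = 0.57735 * 0.57735 = 0.333333
Verification: 0.333333 <= 0.333333 (Holder holds)


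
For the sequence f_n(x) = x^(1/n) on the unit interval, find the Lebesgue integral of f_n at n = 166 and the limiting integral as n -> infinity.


At n = 166: f_166(x) = x^(1/166).
Step 1: integral(x^(1/166), 0, 1) = [x^(1/166+1) / (1/166+1)] from 0 to 1
     = 1 / (1/166 + 1) = 1 / ((166+1)/166) = 166/(166+1)
     = 166/167 = 0.994012
Step 2: As n -> infinity, f_n(x) = x^(1/n) -> 1 for x in (0,1], and f_n is increasing in n.
By MCT, lim_n integral(f_n) = integral(lim_n f_n) = integral(1, 0, 1) = 1.
Step 3: Verify convergence: 166/167 = 0.994012 -> 1


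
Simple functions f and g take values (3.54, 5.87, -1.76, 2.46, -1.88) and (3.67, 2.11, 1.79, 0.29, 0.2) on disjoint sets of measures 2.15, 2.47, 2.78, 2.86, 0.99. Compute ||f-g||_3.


Step 1: Compute differences f_i - g_i:
  3.54 - 3.67 = -0.13
  5.87 - 2.11 = 3.76
  -1.76 - 1.79 = -3.55
  2.46 - 0.29 = 2.17
  -1.88 - 0.2 = -2.08
Step 2: Compute |diff|^3 * measure for each set:
  |-0.13|^3 * 2.15 = 0.002197 * 2.15 = 0.004724
  |3.76|^3 * 2.47 = 53.157376 * 2.47 = 131.298719
  |-3.55|^3 * 2.78 = 44.738875 * 2.78 = 124.374072
  |2.17|^3 * 2.86 = 10.218313 * 2.86 = 29.224375
  |-2.08|^3 * 0.99 = 8.998912 * 0.99 = 8.908923
Step 3: Sum = 293.810813
Step 4: ||f-g||_3 = (293.810813)^(1/3) = 6.647973


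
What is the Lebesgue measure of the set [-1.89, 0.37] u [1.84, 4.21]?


For pairwise disjoint intervals, m(union) = sum of lengths.
= (0.37 - -1.89) + (4.21 - 1.84)
= 2.26 + 2.37
= 4.63


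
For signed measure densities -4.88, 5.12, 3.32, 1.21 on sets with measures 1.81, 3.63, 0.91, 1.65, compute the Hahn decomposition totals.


Step 1: Compute signed measure on each set:
  Set 1: -4.88 * 1.81 = -8.8328
  Set 2: 5.12 * 3.63 = 18.5856
  Set 3: 3.32 * 0.91 = 3.0212
  Set 4: 1.21 * 1.65 = 1.9965
Step 2: Total signed measure = (-8.8328) + (18.5856) + (3.0212) + (1.9965)
     = 14.7705
Step 3: Positive part mu+(X) = sum of positive contributions = 23.6033
Step 4: Negative part mu-(X) = |sum of negative contributions| = 8.8328


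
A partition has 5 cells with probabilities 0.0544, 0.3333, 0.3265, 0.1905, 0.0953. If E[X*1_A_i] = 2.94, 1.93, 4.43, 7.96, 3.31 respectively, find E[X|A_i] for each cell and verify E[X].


For each cell A_i: E[X|A_i] = E[X*1_A_i] / P(A_i)
Step 1: E[X|A_1] = 2.94 / 0.0544 = 54.044118
Step 2: E[X|A_2] = 1.93 / 0.3333 = 5.790579
Step 3: E[X|A_3] = 4.43 / 0.3265 = 13.568147
Step 4: E[X|A_4] = 7.96 / 0.1905 = 41.784777
Step 5: E[X|A_5] = 3.31 / 0.0953 = 34.732424
Verification: E[X] = sum E[X*1_A_i] = 2.94 + 1.93 + 4.43 + 7.96 + 3.31 = 20.57


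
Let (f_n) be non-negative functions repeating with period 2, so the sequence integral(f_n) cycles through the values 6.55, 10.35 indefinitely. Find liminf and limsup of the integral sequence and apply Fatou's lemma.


The sequence (integral(f_n)) is periodic with period 2, repeating the values 6.55, 10.35 indefinitely.
Step 1: For a periodic sequence, every tail (a_m, a_(m+1), ...) contains all 2 period values infinitely often.
Step 2: Hence inf of every tail = min of the period values = min(6.55, 10.35) = 6.55.
        liminf_n integral(f_n) = sup over m of (inf of tail from m) = 6.55.
Step 3: Similarly sup of every tail = max of the period values = 10.35.
        limsup_n integral(f_n) = 10.35.
Step 4: Fatou's lemma: integral(liminf_n f_n) <= liminf_n integral(f_n) = 6.55.
        So the integral of the pointwise liminf is at most 6.55.


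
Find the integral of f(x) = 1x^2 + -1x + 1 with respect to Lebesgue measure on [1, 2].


The Lebesgue integral of a Riemann-integrable function agrees with the Riemann integral.
Antiderivative F(x) = (1/3)x^3 + (-1/2)x^2 + 1x
F(2) = (1/3)*2^3 + (-1/2)*2^2 + 1*2
     = (1/3)*8 + (-1/2)*4 + 1*2
     = 2.666667 + -2 + 2
     = 2.666667
F(1) = 0.833333
Integral = F(2) - F(1) = 2.666667 - 0.833333 = 1.833333


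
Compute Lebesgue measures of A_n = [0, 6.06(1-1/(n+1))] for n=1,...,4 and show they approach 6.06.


By continuity of measure from below: if A_n increases to A, then m(A_n) -> m(A).
Here A = [0, 6.06], so m(A) = 6.06
Step 1: a_1 = 6.06*(1 - 1/2) = 3.03, m(A_1) = 3.03
Step 2: a_2 = 6.06*(1 - 1/3) = 4.04, m(A_2) = 4.04
Step 3: a_3 = 6.06*(1 - 1/4) = 4.545, m(A_3) = 4.545
Step 4: a_4 = 6.06*(1 - 1/5) = 4.848, m(A_4) = 4.848
Limit: m(A_n) -> m([0,6.06]) = 6.06


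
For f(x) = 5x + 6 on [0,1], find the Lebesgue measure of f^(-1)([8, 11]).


f^(-1)([8, 11]) = {x : 8 <= 5x + 6 <= 11}
Solving: (8 - 6)/5 <= x <= (11 - 6)/5
= [0.4, 1]
Intersecting with [0,1]: [0.4, 1]
Measure = 1 - 0.4 = 0.6


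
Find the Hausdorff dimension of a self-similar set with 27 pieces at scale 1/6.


For a self-similar set with N copies scaled by 1/r:
dim_H = log(N)/log(r) = log(27)/log(6)
= 3.295837/1.791759
= 1.839442


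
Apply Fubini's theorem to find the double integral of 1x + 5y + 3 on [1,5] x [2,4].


By Fubini, integrate in x first, then y.
Step 1: Fix y, integrate over x in [1,5]:
  integral(1x + 5y + 3, x=1..5)
  = 1*(5^2 - 1^2)/2 + (5y + 3)*(5 - 1)
  = 12 + (5y + 3)*4
  = 12 + 20y + 12
  = 24 + 20y
Step 2: Integrate over y in [2,4]:
  integral(24 + 20y, y=2..4)
  = 24*2 + 20*(4^2 - 2^2)/2
  = 48 + 120
  = 168


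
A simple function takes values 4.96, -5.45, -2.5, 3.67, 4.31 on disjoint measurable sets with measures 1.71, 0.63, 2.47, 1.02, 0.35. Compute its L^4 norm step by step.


Step 1: Compute |f_i|^4 for each value:
  |4.96|^4 = 605.238723
  |-5.45|^4 = 882.238506
  |-2.5|^4 = 39.0625
  |3.67|^4 = 181.411267
  |4.31|^4 = 345.071491
Step 2: Multiply by measures and sum:
  605.238723 * 1.71 = 1034.958216
  882.238506 * 0.63 = 555.810259
  39.0625 * 2.47 = 96.484375
  181.411267 * 1.02 = 185.039493
  345.071491 * 0.35 = 120.775022
Sum = 1034.958216 + 555.810259 + 96.484375 + 185.039493 + 120.775022 = 1993.067364
Step 3: Take the p-th root:
||f||_4 = (1993.067364)^(1/4) = 6.6816


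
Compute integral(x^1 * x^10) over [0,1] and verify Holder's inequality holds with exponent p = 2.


Step 1: Exact integral of f*g = integral(x^11, 0, 1) = 1/12
     = 0.083333
Step 2: Holder bound with p=2, q=2:
  ||f||_p = (integral x^2 dx)^(1/2) = (1/3)^(1/2) = 0.57735
  ||g||_q = (integral x^20 dx)^(1/2) = (1/21)^(1/2) = 0.218218
Step 3: Holder bound = ||f||_p * ||g||_q = 0.57735 * 0.218218 = 0.125988
Verification: 0.083333 <= 0.125988 (Holder holds)


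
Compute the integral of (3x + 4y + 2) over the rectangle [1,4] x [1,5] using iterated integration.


By Fubini, integrate in x first, then y.
Step 1: Fix y, integrate over x in [1,4]:
  integral(3x + 4y + 2, x=1..4)
  = 3*(4^2 - 1^2)/2 + (4y + 2)*(4 - 1)
  = 22.5 + (4y + 2)*3
  = 22.5 + 12y + 6
  = 28.5 + 12y
Step 2: Integrate over y in [1,5]:
  integral(28.5 + 12y, y=1..5)
  = 28.5*4 + 12*(5^2 - 1^2)/2
  = 114 + 144
  = 258


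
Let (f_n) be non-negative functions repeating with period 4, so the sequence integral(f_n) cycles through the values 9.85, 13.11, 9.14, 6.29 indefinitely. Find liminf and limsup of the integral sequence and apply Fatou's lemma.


The sequence (integral(f_n)) is periodic with period 4, repeating the values 9.85, 13.11, 9.14, 6.29 indefinitely.
Step 1: For a periodic sequence, every tail (a_m, a_(m+1), ...) contains all 4 period values infinitely often.
Step 2: Hence inf of every tail = min of the period values = min(9.85, 13.11, 9.14, 6.29) = 6.29.
        liminf_n integral(f_n) = sup over m of (inf of tail from m) = 6.29.
Step 3: Similarly sup of every tail = max of the period values = 13.11.
        limsup_n integral(f_n) = 13.11.
Step 4: Fatou's lemma: integral(liminf_n f_n) <= liminf_n integral(f_n) = 6.29.
        So the integral of the pointwise liminf is at most 6.29.


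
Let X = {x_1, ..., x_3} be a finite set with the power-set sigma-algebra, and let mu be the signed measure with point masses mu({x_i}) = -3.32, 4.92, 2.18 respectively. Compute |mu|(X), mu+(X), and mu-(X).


Step 1: Every measurable set is a union of atoms (the cells / points), so a Hahn decomposition is
  obtained by grouping atoms by sign: P = union of atoms with mu > 0, N = union of the remaining atoms.
  Atoms in P (indices): 2, 3;  atoms in N (indices): 1
  Positive values: 4.92, 2.18
  Negative values: -3.32
Step 2: mu+(X) = mu(P) = sum of positive atom values = 7.1
Step 3: mu-(X) = -mu(N) = sum of |negative atom values| = 3.32
Step 4: |mu|(X) = mu+(X) + mu-(X) = 7.1 + 3.32 = 10.42


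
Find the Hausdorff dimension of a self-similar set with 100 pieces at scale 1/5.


For a self-similar set with N copies scaled by 1/r:
dim_H = log(N)/log(r) = log(100)/log(5)
= 4.60517/1.609438
= 2.861353


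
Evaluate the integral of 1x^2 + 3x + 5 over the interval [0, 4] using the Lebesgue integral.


The Lebesgue integral of a Riemann-integrable function agrees with the Riemann integral.
Antiderivative F(x) = (1/3)x^3 + (3/2)x^2 + 5x
F(4) = (1/3)*4^3 + (3/2)*4^2 + 5*4
     = (1/3)*64 + (3/2)*16 + 5*4
     = 21.333333 + 24 + 20
     = 65.333333
F(0) = 0.0
Integral = F(4) - F(0) = 65.333333 - 0.0 = 65.333333


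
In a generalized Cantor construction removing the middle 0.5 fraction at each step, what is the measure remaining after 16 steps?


Step 1: At each step, fraction remaining = 1 - 0.5 = 0.5
Step 2: After 16 steps, measure = (0.5)^16
Result = 1.525879e-05


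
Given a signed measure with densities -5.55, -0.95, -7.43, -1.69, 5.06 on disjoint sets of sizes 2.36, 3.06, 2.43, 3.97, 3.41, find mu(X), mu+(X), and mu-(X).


Step 1: Compute signed measure on each set:
  Set 1: -5.55 * 2.36 = -13.098
  Set 2: -0.95 * 3.06 = -2.907
  Set 3: -7.43 * 2.43 = -18.0549
  Set 4: -1.69 * 3.97 = -6.7093
  Set 5: 5.06 * 3.41 = 17.2546
Step 2: Total signed measure = (-13.098) + (-2.907) + (-18.0549) + (-6.7093) + (17.2546)
     = -23.5146
Step 3: Positive part mu+(X) = sum of positive contributions = 17.2546
Step 4: Negative part mu-(X) = |sum of negative contributions| = 40.7692


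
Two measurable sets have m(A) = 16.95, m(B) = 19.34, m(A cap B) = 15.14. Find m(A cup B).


By inclusion-exclusion: m(A u B) = m(A) + m(B) - m(A n B)
= 16.95 + 19.34 - 15.14
= 21.15


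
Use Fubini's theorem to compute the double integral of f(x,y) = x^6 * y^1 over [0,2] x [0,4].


By Fubini's theorem, the double integral factors as a product of single integrals:
Step 1: integral_0^2 x^6 dx = [x^7/7] from 0 to 2
     = 2^7/7 = 18.285714
Step 2: integral_0^4 y^1 dy = [y^2/2] from 0 to 4
     = 4^2/2 = 8
Step 3: Double integral = 18.285714 * 8 = 146.285714


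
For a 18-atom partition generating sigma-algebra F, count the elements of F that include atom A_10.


Each element of F is a union of some subset S of the 18 atoms.
The element contains A_10 iff A_10 is in S.
So we count subsets S of {A_1,...,A_18} with A_10 in S: choose freely among the other 17 atoms.
Count = 2^(18-1) = 2^17 = 131072.


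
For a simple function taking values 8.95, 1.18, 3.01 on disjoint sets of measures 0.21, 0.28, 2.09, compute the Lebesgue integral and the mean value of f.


Step 1: Integral = sum(value_i * measure_i)
= 8.95*0.21 + 1.18*0.28 + 3.01*2.09
= 1.8795 + 0.3304 + 6.2909
= 8.5008
Step 2: Total measure of domain = 0.21 + 0.28 + 2.09 = 2.58
Step 3: Average value = 8.5008 / 2.58 = 3.294884


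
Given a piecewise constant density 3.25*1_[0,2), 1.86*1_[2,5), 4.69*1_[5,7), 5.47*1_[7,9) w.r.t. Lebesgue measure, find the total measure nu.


Integrate each piece of the Radon-Nikodym derivative:
Step 1: integral_0^2 3.25 dx = 3.25*(2-0) = 3.25*2 = 6.5
Step 2: integral_2^5 1.86 dx = 1.86*(5-2) = 1.86*3 = 5.58
Step 3: integral_5^7 4.69 dx = 4.69*(7-5) = 4.69*2 = 9.38
Step 4: integral_7^9 5.47 dx = 5.47*(9-7) = 5.47*2 = 10.94
Total: 6.5 + 5.58 + 9.38 + 10.94 = 32.4


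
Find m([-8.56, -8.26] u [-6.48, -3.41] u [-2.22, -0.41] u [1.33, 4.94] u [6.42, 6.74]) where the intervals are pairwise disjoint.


For pairwise disjoint intervals, m(union) = sum of lengths.
= (-8.26 - -8.56) + (-3.41 - -6.48) + (-0.41 - -2.22) + (4.94 - 1.33) + (6.74 - 6.42)
= 0.3 + 3.07 + 1.81 + 3.61 + 0.32
= 9.11


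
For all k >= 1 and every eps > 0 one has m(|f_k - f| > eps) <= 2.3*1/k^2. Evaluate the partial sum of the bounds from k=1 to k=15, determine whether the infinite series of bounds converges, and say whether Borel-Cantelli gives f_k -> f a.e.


Step 1: List the terms 2.3*1/k^2 for k = 1 to 15:
  k=1: 2.3
  k=2: 0.575
  k=3: 0.255556
  k=4: 0.14375
  k=5: 0.092
  k=6: 0.063889
  k=7: 0.046939
  k=8: 0.035937
  k=9: 0.028395
  k=10: 0.023
  k=11: 0.019008
  k=12: 0.015972
  k=13: 0.013609
  k=14: 0.011735
  k=15: 0.010222
Step 2: Partial sum = 2.3 + 0.575 + 0.255556 + 0.14375 + 0.092 + 0.063889 + 0.046939 + 0.035937 + 0.028395 + 0.023 + 0.019008 + 0.015972 + 0.013609 + 0.011735 + 0.010222
     = 3.635013
Step 3: The full series sum_(k>=1) 2.3*1/k^2 converges (p-series with p = 2 > 1; a constant multiple of a convergent series converges).
Step 4: Fix eps > 0. Since sum_k m(|f_k - f| > eps) < infinity, the Borel-Cantelli lemma gives
        m(limsup_k {|f_k - f| > eps}) = 0, i.e. for a.e. x, |f_k(x) - f(x)| <= eps for all large k.
        Applying this with eps = 1/j for j = 1, 2, ... and intersecting the countably many full-measure sets,
        for a.e. x we get limsup_k |f_k(x) - f(x)| <= 1/j for every j, hence f_k -> f almost everywhere.
Conclusion: series converges; Borel-Cantelli yields f_k -> f a.e.


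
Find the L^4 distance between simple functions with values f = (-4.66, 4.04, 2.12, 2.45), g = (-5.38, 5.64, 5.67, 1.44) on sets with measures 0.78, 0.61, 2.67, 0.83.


Step 1: Compute differences f_i - g_i:
  -4.66 - -5.38 = 0.72
  4.04 - 5.64 = -1.6
  2.12 - 5.67 = -3.55
  2.45 - 1.44 = 1.01
Step 2: Compute |diff|^4 * measure for each set:
  |0.72|^4 * 0.78 = 0.268739 * 0.78 = 0.209616
  |-1.6|^4 * 0.61 = 6.5536 * 0.61 = 3.997696
  |-3.55|^4 * 2.67 = 158.823006 * 2.67 = 424.057427
  |1.01|^4 * 0.83 = 1.040604 * 0.83 = 0.863701
Step 3: Sum = 429.12844
Step 4: ||f-g||_4 = (429.12844)^(1/4) = 4.551419


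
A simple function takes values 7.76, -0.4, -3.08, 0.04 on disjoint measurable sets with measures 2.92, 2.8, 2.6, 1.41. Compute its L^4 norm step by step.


Step 1: Compute |f_i|^4 for each value:
  |7.76|^4 = 3626.15935
  |-0.4|^4 = 0.0256
  |-3.08|^4 = 89.991785
  |0.04|^4 = 2.560000e-06
Step 2: Multiply by measures and sum:
  3626.15935 * 2.92 = 10588.385301
  0.0256 * 2.8 = 0.07168
  89.991785 * 2.6 = 233.978641
  2.560000e-06 * 1.41 = 3.609600e-06
Sum = 10588.385301 + 0.07168 + 233.978641 + 3.609600e-06 = 10822.435626
Step 3: Take the p-th root:
||f||_4 = (10822.435626)^(1/4) = 10.199556


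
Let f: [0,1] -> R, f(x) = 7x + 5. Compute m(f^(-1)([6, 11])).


f^(-1)([6, 11]) = {x : 6 <= 7x + 5 <= 11}
Solving: (6 - 5)/7 <= x <= (11 - 5)/7
= [0.142857, 0.857143]
Intersecting with [0,1]: [0.142857, 0.857143]
Measure = 0.857143 - 0.142857 = 0.714286


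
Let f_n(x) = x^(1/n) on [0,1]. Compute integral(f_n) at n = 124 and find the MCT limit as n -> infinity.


At n = 124: f_124(x) = x^(1/124).
Step 1: integral(x^(1/124), 0, 1) = [x^(1/124+1) / (1/124+1)] from 0 to 1
     = 1 / (1/124 + 1) = 1 / ((124+1)/124) = 124/(124+1)
     = 124/125 = 0.992
Step 2: As n -> infinity, f_n(x) = x^(1/n) -> 1 for x in (0,1], and f_n is increasing in n.
By MCT, lim_n integral(f_n) = integral(lim_n f_n) = integral(1, 0, 1) = 1.
Step 3: Verify convergence: 124/125 = 0.992 -> 1


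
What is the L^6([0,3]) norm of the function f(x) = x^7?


Step 1: ||f||_6 = (integral_0^3 |x^7|^6 dx)^(1/6)
     = (integral_0^3 x^42 dx)^(1/6)
Step 2: integral_0^3 x^42 dx = [x^43/(43)] from 0 to 3 = 3^43/43
     = 328256967394537077627/43 = 7.633883e+18
Step 3: ||f||_6 = (7.633883e+18)^(1/6) = 1403.2151


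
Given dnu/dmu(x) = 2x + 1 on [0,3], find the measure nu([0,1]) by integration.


nu(A) = integral_A (dnu/dmu) dmu = integral_0^1 (2x + 1) dx
Step 1: Antiderivative F(x) = (2/2)x^2 + 1x
Step 2: F(1) = (2/2)*1^2 + 1*1 = 1 + 1 = 2
Step 3: F(0) = (2/2)*0^2 + 1*0 = 0.0 + 0 = 0.0
Step 4: nu([0,1]) = F(1) - F(0) = 2 - 0.0 = 2


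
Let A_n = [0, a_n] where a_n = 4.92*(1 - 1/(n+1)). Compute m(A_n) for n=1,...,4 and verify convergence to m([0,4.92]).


By continuity of measure from below: if A_n increases to A, then m(A_n) -> m(A).
Here A = [0, 4.92], so m(A) = 4.92
Step 1: a_1 = 4.92*(1 - 1/2) = 2.46, m(A_1) = 2.46
Step 2: a_2 = 4.92*(1 - 1/3) = 3.28, m(A_2) = 3.28
Step 3: a_3 = 4.92*(1 - 1/4) = 3.69, m(A_3) = 3.69
Step 4: a_4 = 4.92*(1 - 1/5) = 3.936, m(A_4) = 3.936
Limit: m(A_n) -> m([0,4.92]) = 4.92


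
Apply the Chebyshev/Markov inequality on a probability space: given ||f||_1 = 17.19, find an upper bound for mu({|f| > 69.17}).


Chebyshev/Markov inequality: mu(|f| > eps) <= (||f||_p / eps)^p
Step 1: ||f||_1 / eps = 17.19 / 69.17 = 0.248518
Step 2: Raise to power p = 1:
  (0.248518)^1 = 0.248518
Step 3: Therefore mu(|f| > 69.17) <= 0.248518


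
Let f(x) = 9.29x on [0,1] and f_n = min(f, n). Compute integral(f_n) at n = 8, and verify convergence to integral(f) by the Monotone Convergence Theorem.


f(x) = 9.29x on [0,1]; f_n(x) = min(9.29x, n). At n = 8:
Step 1: f(x) reaches 8 at x = 8/9.29 = 0.861141
Step 2: integral(f_8) = integral(9.29x, 0, 0.861141) + integral(8, 0.861141, 1)
       = 9.29*0.861141^2/2 + 8*(1 - 0.861141)
       = 3.444564 + 1.110872
       = 4.555436
Step 3: As n -> infinity, f_n increases to f, so by MCT integral(f_n) -> integral(f) = 9.29/2 = 4.645.
Convergence: integral(f_8) = 4.555436 -> 4.645 as n -> infinity


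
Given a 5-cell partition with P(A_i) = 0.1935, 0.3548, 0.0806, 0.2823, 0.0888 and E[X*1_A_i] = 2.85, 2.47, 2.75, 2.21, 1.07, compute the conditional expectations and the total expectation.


For each cell A_i: E[X|A_i] = E[X*1_A_i] / P(A_i)
Step 1: E[X|A_1] = 2.85 / 0.1935 = 14.728682
Step 2: E[X|A_2] = 2.47 / 0.3548 = 6.961669
Step 3: E[X|A_3] = 2.75 / 0.0806 = 34.119107
Step 4: E[X|A_4] = 2.21 / 0.2823 = 7.828551
Step 5: E[X|A_5] = 1.07 / 0.0888 = 12.04955
Verification: E[X] = sum E[X*1_A_i] = 2.85 + 2.47 + 2.75 + 2.21 + 1.07 = 11.35
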